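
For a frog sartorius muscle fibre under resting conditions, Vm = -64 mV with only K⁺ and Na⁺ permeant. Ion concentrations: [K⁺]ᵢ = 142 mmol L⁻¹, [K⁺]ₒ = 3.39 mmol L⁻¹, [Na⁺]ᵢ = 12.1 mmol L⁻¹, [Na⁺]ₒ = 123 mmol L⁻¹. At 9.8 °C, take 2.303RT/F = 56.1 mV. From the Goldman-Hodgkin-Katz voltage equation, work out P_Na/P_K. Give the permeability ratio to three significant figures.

Let α = P_Na/P_K. GHK: Vm = 56.1·log₁₀[(Kₒ + α·Naₒ)/(Kᵢ + α·Naᵢ)].
10^(Vm/56.1) = 10^(-64.0/56.1) = 0.072307
So 0.072307·(Kᵢ + α·Naᵢ) = Kₒ + α·Naₒ → α = (0.072307·142.0 − 3.39) / (123.0 − 0.072307·12.1)
α = (10.27 − 3.39) / (123.0 − 0.8749) = 6.878/122.1 = 0.05632

0.0563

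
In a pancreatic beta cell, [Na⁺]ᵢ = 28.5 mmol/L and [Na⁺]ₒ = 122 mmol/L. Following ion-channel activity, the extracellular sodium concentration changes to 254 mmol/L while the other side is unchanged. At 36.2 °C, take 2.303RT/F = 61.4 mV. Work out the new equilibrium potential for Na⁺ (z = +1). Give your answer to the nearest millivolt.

58 mV

After the shift: [Na⁺]_out = 254, [Na⁺]_in = 28.5 mmol/L.
E_new = (61.4/1)·log₁₀(254/28.5) = 61.40 · (0.9500) = 58.33 mV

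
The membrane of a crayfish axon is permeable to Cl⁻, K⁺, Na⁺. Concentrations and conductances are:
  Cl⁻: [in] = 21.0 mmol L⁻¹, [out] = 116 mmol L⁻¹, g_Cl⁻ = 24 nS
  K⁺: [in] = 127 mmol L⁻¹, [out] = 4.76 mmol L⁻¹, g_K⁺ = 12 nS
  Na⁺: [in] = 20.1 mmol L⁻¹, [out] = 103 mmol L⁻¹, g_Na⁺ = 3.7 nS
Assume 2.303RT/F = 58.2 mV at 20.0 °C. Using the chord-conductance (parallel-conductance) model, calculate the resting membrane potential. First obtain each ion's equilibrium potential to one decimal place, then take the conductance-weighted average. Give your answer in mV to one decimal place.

E_Cl⁻ = (58.2/-1)·log₁₀(116/21.0) = -43.2 mV
E_K⁺ = (58.2/1)·log₁₀(4.76/127) = -83.0 mV
E_Na⁺ = (58.2/1)·log₁₀(103/20.1) = 41.3 mV
Vm = (Σ gᵢEᵢ)/(Σ gᵢ) = (24·-43.2 + 12·-83.0 + 3.7·41.3) / (24 + 12 + 3.7)
= -1879.99 / 39.7 = -47.35 mV

-47.4 mV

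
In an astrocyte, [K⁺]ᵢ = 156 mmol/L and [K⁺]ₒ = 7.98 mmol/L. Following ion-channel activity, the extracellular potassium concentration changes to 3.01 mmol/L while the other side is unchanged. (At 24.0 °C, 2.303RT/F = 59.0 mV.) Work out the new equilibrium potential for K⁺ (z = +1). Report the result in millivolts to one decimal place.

After the shift: [K⁺]_out = 3.01, [K⁺]_in = 156 mmol/L.
E_new = (59.0/1)·log₁₀(3.01/156) = 59.00 · (-1.7146) = -101.16 mV

-101.2 mV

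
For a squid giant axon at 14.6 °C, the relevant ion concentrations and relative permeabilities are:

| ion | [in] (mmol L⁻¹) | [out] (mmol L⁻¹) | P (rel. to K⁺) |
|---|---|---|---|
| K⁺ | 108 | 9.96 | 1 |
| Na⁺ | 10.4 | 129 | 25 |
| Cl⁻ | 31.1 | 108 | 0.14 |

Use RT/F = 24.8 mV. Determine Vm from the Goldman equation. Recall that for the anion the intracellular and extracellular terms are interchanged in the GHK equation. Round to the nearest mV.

Vm = 24.8 · ln[(Σ P·[cation]ₒ + Σ P·[anion]ᵢ) / (Σ P·[cation]ᵢ + Σ P·[anion]ₒ)]
Numerator = 1×9.96 + 25×129 + 0.14×31.1 = 3239
Denominator = 1×108 + 25×10.4 + 0.14×108 = 383.1
Vm = 24.8 · ln(8.4551) = 24.8 × (2.1348) = 52.94 mV

53 mV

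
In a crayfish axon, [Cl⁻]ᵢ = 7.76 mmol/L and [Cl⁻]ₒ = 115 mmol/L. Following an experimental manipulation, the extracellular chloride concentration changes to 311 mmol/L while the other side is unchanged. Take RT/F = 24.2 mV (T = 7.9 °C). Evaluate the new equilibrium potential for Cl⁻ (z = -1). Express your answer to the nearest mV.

-89 mV

After the shift: [Cl⁻]_out = 311, [Cl⁻]_in = 7.76 mmol/L.
E_new = (24.2/-1)·ln(311/7.76) = -24.20 · (3.6908) = -89.32 mV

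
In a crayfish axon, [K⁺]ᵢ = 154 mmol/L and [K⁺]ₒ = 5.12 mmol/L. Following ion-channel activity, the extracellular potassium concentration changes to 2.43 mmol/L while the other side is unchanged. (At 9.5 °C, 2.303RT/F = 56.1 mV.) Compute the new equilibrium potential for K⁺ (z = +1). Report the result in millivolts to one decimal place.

-101.1 mV

After the shift: [K⁺]_out = 2.43, [K⁺]_in = 154 mmol/L.
E_new = (56.1/1)·log₁₀(2.43/154) = 56.10 · (-1.8019) = -101.09 mV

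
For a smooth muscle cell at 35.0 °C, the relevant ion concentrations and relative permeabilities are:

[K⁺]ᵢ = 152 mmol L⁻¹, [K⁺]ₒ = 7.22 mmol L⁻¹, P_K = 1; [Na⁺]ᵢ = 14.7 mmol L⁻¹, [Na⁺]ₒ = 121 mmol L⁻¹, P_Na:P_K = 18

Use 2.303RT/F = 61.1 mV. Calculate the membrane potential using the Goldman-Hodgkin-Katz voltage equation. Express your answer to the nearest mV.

Vm = 61.1 · log₁₀[(Σ P·[cation]ₒ + Σ P·[anion]ᵢ) / (Σ P·[cation]ᵢ + Σ P·[anion]ₒ)]
Numerator = 1×7.22 + 18×121 = 2185
Denominator = 1×152 + 18×14.7 = 416.6
Vm = 61.1 · log₁₀(5.2454) = 61.1 × (0.7198) = 43.98 mV

44 mV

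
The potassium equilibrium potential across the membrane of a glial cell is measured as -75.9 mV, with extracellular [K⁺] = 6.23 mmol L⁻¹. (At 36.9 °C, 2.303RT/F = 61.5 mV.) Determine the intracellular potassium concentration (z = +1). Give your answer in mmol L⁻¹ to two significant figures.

Nernst: E = (61.5/1) · log₁₀([out]/[in]), so log₁₀([out]/[in]) = -75.9 × 1 / 61.5 = -1.2341.
[out]/[in] = 10^(-1.2341) = 0.05832.
[in] = 6.23 / 0.05832 = 106.8 mmol L⁻¹.

110 mmol L⁻¹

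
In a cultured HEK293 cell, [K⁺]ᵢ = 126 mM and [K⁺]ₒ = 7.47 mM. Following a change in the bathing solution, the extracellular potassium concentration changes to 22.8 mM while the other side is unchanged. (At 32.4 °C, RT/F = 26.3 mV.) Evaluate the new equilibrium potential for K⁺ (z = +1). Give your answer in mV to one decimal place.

-45.0 mV

After the shift: [K⁺]_out = 22.8, [K⁺]_in = 126 mM.
E_new = (26.3/1)·ln(22.8/126) = 26.30 · (-1.7095) = -44.96 mV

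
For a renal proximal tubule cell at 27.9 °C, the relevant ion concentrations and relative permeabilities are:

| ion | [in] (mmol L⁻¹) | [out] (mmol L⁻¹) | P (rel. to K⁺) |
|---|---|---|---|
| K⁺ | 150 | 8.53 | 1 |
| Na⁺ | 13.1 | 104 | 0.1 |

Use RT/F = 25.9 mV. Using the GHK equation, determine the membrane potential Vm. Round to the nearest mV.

-54 mV

Vm = 25.9 · ln[(Σ P·[cation]ₒ + Σ P·[anion]ᵢ) / (Σ P·[cation]ᵢ + Σ P·[anion]ₒ)]
Numerator = 1×8.53 + 0.1×104 = 18.93
Denominator = 1×150 + 0.1×13.1 = 151.3
Vm = 25.9 · ln(0.12511) = 25.9 × (-2.0786) = -53.84 mV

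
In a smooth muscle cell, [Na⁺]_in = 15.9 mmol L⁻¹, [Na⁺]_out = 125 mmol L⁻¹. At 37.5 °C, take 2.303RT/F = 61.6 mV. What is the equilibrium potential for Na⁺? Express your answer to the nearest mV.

55 mV

E = (61.6/z) · log₁₀([Na⁺]_out/[Na⁺]_in) with z = +1.
= (61.6/1) · log₁₀(125/15.9) = 61.60 · log₁₀(7.862)
= 61.60 · (0.8955) = 55.16 mV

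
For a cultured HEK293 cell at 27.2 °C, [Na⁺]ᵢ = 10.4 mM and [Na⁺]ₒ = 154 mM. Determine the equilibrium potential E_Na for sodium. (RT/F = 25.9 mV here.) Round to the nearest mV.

70 mV

E = (25.9/z) · ln([Na⁺]_out/[Na⁺]_in) with z = +1.
= (25.9/1) · ln(154/10.4) = 25.90 · ln(14.81)
= 25.90 · (2.6951) = 69.80 mV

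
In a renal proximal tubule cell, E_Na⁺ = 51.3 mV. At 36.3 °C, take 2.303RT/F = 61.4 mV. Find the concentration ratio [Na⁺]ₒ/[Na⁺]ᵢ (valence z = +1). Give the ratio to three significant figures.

log₁₀([out]/[in]) = E·z/(61.4) = 51.3 × 1 / 61.4 = 0.8355
[out]/[in] = 10^(0.8355) = 6.847

6.85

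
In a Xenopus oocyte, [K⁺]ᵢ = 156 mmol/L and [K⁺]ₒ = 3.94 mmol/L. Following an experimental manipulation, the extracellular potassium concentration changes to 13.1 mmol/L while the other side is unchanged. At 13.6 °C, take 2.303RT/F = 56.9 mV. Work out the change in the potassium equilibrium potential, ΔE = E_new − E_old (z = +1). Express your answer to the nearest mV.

E_old = (56.9/1)·log₁₀(3.94/156) = -90.91 mV
E_new = (56.9/1)·log₁₀(13.1/156) = -61.22 mV
ΔE = -61.22 − (-90.91) = 29.69 mV

30 mV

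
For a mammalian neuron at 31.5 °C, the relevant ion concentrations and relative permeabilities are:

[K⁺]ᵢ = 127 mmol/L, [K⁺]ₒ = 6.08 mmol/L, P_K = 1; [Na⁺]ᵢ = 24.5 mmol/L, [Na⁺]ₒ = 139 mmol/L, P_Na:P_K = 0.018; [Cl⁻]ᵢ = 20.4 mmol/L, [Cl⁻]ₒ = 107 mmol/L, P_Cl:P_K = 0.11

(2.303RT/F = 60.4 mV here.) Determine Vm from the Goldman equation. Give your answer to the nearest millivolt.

Vm = 60.4 · log₁₀[(Σ P·[cation]ₒ + Σ P·[anion]ᵢ) / (Σ P·[cation]ᵢ + Σ P·[anion]ₒ)]
Numerator = 1×6.08 + 0.018×139 + 0.11×20.4 = 10.83
Denominator = 1×127 + 0.018×24.5 + 0.11×107 = 139.2
Vm = 60.4 · log₁₀(0.077767) = 60.4 × (-1.1092) = -67.00 mV

-67 mV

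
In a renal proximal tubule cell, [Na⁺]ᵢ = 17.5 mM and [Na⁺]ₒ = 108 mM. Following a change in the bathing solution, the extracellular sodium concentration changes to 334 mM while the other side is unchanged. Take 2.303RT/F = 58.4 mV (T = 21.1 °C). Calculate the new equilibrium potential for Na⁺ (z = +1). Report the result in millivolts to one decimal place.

74.8 mV

After the shift: [Na⁺]_out = 334, [Na⁺]_in = 17.5 mM.
E_new = (58.4/1)·log₁₀(334/17.5) = 58.40 · (1.2807) = 74.79 mV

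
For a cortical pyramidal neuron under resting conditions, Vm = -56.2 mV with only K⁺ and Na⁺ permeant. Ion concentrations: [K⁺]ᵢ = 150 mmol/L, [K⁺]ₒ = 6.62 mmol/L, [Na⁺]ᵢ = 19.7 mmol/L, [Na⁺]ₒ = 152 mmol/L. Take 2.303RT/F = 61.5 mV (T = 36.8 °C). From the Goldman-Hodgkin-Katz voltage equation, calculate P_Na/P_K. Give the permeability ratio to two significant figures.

0.078

Let α = P_Na/P_K. GHK: Vm = 61.5·log₁₀[(Kₒ + α·Naₒ)/(Kᵢ + α·Naᵢ)].
10^(Vm/61.5) = 10^(-56.2/61.5) = 0.12195
So 0.12195·(Kᵢ + α·Naᵢ) = Kₒ + α·Naₒ → α = (0.12195·150.0 − 6.62) / (152.0 − 0.12195·19.7)
α = (18.29 − 6.62) / (152.0 − 2.402) = 11.67/149.6 = 0.07803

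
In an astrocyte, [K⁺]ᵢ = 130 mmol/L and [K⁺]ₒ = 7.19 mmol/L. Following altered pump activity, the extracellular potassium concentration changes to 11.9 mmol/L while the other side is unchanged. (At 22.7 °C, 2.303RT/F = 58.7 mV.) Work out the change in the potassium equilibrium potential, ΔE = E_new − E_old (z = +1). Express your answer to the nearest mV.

13 mV

E_old = (58.7/1)·log₁₀(7.19/130) = -73.80 mV
E_new = (58.7/1)·log₁₀(11.9/130) = -60.95 mV
ΔE = -60.95 − (-73.80) = 12.84 mV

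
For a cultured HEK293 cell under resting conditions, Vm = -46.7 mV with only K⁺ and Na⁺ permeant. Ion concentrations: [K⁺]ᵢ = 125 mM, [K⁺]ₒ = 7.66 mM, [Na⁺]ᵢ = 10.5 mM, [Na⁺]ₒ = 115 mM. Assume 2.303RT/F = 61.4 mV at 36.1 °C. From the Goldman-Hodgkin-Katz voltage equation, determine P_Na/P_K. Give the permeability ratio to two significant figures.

0.12

Let α = P_Na/P_K. GHK: Vm = 61.4·log₁₀[(Kₒ + α·Naₒ)/(Kᵢ + α·Naᵢ)].
10^(Vm/61.4) = 10^(-46.7/61.4) = 0.17355
So 0.17355·(Kᵢ + α·Naᵢ) = Kₒ + α·Naₒ → α = (0.17355·125.0 − 7.66) / (115.0 − 0.17355·10.5)
α = (21.69 − 7.66) / (115.0 − 1.822) = 14.03/113.2 = 0.124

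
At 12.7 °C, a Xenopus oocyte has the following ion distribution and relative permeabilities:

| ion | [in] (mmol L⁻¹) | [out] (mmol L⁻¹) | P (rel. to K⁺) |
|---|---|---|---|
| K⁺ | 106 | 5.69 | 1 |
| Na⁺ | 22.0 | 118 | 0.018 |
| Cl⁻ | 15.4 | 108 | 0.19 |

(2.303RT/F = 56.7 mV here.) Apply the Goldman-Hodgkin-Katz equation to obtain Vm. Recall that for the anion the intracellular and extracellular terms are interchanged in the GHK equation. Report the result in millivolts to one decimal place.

-60.8 mV

Vm = 56.7 · log₁₀[(Σ P·[cation]ₒ + Σ P·[anion]ᵢ) / (Σ P·[cation]ᵢ + Σ P·[anion]ₒ)]
Numerator = 1×5.69 + 0.018×118 + 0.19×15.4 = 10.74
Denominator = 1×106 + 0.018×22.0 + 0.19×108 = 126.9
Vm = 56.7 · log₁₀(0.084623) = 56.7 × (-1.0725) = -60.81 mV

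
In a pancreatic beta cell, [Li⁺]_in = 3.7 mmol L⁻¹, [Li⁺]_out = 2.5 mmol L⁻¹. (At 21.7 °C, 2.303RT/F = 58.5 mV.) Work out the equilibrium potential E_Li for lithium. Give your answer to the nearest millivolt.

-10 mV

E = (58.5/z) · log₁₀([Li⁺]_out/[Li⁺]_in) with z = +1.
= (58.5/1) · log₁₀(2.5/3.7) = 58.50 · log₁₀(0.6757)
= 58.50 · (-0.1703) = -9.96 mV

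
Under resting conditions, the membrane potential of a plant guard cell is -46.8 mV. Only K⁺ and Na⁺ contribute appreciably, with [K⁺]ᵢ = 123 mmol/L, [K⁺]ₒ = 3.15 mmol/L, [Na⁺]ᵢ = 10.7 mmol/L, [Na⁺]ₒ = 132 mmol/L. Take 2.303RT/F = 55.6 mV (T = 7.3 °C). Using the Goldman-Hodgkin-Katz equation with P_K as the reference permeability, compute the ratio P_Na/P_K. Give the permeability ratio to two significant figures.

Let α = P_Na/P_K. GHK: Vm = 55.6·log₁₀[(Kₒ + α·Naₒ)/(Kᵢ + α·Naᵢ)].
10^(Vm/55.6) = 10^(-46.8/55.6) = 0.14397
So 0.14397·(Kᵢ + α·Naᵢ) = Kₒ + α·Naₒ → α = (0.14397·123.0 − 3.15) / (132.0 − 0.14397·10.7)
α = (17.71 − 3.15) / (132.0 − 1.54) = 14.56/130.5 = 0.1116

0.11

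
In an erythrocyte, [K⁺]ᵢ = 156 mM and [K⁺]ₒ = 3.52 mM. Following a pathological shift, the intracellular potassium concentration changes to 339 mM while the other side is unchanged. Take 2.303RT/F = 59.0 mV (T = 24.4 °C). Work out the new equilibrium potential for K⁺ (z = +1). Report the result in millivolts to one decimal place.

After the shift: [K⁺]_out = 3.52, [K⁺]_in = 339 mM.
E_new = (59.0/1)·log₁₀(3.52/339) = 59.00 · (-1.9837) = -117.04 mV

-117.0 mV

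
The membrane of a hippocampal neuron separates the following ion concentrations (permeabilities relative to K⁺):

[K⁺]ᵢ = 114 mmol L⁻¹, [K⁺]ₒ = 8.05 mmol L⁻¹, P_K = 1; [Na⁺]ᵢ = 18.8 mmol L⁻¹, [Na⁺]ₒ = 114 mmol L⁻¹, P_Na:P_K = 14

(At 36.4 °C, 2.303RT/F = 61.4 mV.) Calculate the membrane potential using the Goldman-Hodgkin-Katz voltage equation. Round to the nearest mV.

Vm = 61.4 · log₁₀[(Σ P·[cation]ₒ + Σ P·[anion]ᵢ) / (Σ P·[cation]ᵢ + Σ P·[anion]ₒ)]
Numerator = 1×8.05 + 14×114 = 1604
Denominator = 1×114 + 14×18.8 = 377.2
Vm = 61.4 · log₁₀(4.2525) = 61.4 × (0.6286) = 38.60 mV

39 mV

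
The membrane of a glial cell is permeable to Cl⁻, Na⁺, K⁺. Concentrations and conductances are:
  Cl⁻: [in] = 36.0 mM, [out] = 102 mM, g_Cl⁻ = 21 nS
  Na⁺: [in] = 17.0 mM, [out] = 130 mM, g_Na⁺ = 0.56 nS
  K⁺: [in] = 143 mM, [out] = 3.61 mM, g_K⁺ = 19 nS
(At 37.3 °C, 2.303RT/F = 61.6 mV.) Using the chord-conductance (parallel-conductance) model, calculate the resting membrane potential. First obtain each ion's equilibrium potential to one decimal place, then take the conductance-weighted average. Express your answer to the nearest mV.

E_Cl⁻ = (61.6/-1)·log₁₀(102/36.0) = -27.9 mV
E_Na⁺ = (61.6/1)·log₁₀(130/17.0) = 54.4 mV
E_K⁺ = (61.6/1)·log₁₀(3.61/143) = -98.4 mV
Vm = (Σ gᵢEᵢ)/(Σ gᵢ) = (21·-27.9 + 0.56·54.4 + 19·-98.4) / (21 + 0.56 + 19)
= -2425.04 / 40.56 = -59.79 mV

-60 mV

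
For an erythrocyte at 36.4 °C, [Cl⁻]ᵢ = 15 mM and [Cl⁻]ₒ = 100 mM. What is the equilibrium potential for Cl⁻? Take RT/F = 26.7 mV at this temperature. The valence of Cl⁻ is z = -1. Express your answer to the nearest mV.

-51 mV

E = (26.7/z) · ln([Cl⁻]_out/[Cl⁻]_in) with z = -1.
For an anion, dividing by z = -1 reverses the sign.
= (26.7/-1) · ln(100/15) = -26.70 · ln(6.667)
= -26.70 · (1.8971) = -50.65 mV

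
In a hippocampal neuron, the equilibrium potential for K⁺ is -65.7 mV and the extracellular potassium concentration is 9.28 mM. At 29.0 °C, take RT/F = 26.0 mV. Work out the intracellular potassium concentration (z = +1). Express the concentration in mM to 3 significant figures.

Nernst: E = (26.0/1) · ln([out]/[in]), so ln([out]/[in]) = -65.7 × 1 / 26.0 = -2.5269.
[out]/[in] = e^(-2.5269) = 0.0799.
[in] = 9.28 / 0.0799 = 116.1 mM.

116 mM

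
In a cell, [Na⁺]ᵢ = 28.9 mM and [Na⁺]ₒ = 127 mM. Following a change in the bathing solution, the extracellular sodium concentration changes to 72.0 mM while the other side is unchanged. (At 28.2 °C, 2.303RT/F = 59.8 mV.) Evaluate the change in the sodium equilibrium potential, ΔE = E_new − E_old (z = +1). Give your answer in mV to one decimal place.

E_old = (59.8/1)·log₁₀(127/28.9) = 38.45 mV
E_new = (59.8/1)·log₁₀(72.0/28.9) = 23.71 mV
ΔE = 23.71 − (38.45) = -14.74 mV

-14.7 mV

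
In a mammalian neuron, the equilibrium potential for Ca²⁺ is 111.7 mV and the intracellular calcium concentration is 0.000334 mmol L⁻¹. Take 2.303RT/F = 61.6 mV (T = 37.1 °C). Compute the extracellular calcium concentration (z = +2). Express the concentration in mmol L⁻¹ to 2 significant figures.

Nernst: E = (61.6/2) · log₁₀([out]/[in]), so log₁₀([out]/[in]) = 111.7 × 2 / 61.6 = 3.6266.
[out]/[in] = 10^(3.6266) = 4233.
[out] = 4233 × 0.000334 = 1.414 mmol L⁻¹.

1.4 mmol L⁻¹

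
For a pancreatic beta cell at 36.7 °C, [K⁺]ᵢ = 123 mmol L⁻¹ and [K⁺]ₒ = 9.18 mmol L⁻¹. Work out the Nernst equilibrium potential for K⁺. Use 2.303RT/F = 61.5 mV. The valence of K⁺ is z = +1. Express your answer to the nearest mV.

E = (61.5/z) · log₁₀([K⁺]_out/[K⁺]_in) with z = +1.
= (61.5/1) · log₁₀(9.18/123) = 61.50 · log₁₀(0.07463)
= 61.50 · (-1.1271) = -69.31 mV

-69 mV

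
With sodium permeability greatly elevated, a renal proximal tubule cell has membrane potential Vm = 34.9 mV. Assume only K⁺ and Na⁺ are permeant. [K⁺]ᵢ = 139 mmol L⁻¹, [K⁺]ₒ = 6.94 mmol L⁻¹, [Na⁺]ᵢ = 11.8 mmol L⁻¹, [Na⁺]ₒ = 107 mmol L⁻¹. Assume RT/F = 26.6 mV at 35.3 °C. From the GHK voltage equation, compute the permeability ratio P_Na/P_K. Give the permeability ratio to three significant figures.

Let α = P_Na/P_K. GHK: Vm = 26.6·ln[(Kₒ + α·Naₒ)/(Kᵢ + α·Naᵢ)].
e^(Vm/26.6) = e^(34.9/26.6) = 3.7137
So 3.7137·(Kᵢ + α·Naᵢ) = Kₒ + α·Naₒ → α = (3.7137·139.0 − 6.94) / (107.0 − 3.7137·11.8)
α = (516.2 − 6.94) / (107.0 − 43.82) = 509.3/63.18 = 8.061

8.06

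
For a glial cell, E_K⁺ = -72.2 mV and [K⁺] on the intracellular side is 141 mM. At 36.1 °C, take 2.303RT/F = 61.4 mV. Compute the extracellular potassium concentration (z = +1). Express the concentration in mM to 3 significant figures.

Nernst: E = (61.4/1) · log₁₀([out]/[in]), so log₁₀([out]/[in]) = -72.2 × 1 / 61.4 = -1.1759.
[out]/[in] = 10^(-1.1759) = 0.0667.
[out] = 0.0667 × 141 = 9.404 mM.

9.40 mM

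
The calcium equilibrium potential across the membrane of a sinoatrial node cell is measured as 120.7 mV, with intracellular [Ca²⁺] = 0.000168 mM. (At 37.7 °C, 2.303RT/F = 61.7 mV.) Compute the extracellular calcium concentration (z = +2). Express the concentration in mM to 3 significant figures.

1.37 mM

Nernst: E = (61.7/2) · log₁₀([out]/[in]), so log₁₀([out]/[in]) = 120.7 × 2 / 61.7 = 3.9125.
[out]/[in] = 10^(3.9125) = 8175.
[out] = 8175 × 0.000168 = 1.373 mM.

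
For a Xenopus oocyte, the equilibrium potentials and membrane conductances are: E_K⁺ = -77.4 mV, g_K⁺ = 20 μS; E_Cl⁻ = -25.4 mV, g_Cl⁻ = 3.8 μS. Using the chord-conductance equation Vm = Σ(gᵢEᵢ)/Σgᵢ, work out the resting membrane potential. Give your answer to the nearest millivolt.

Σ gᵢEᵢ = 20·(-77.4) + 3.8·(-25.4) = -1644.52
Σ gᵢ = 20 + 3.8 = 23.8
Vm = -1644.52 / 23.8 = -69.10 mV

-69 mV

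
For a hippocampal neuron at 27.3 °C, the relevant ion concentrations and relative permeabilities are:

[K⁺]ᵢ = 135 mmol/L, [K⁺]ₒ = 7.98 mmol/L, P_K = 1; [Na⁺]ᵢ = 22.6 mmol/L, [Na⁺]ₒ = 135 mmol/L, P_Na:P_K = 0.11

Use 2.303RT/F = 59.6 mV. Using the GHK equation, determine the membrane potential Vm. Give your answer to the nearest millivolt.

-46 mV

Vm = 59.6 · log₁₀[(Σ P·[cation]ₒ + Σ P·[anion]ᵢ) / (Σ P·[cation]ᵢ + Σ P·[anion]ₒ)]
Numerator = 1×7.98 + 0.11×135 = 22.83
Denominator = 1×135 + 0.11×22.6 = 137.5
Vm = 59.6 · log₁₀(0.16605) = 59.6 × (-0.7798) = -46.47 mV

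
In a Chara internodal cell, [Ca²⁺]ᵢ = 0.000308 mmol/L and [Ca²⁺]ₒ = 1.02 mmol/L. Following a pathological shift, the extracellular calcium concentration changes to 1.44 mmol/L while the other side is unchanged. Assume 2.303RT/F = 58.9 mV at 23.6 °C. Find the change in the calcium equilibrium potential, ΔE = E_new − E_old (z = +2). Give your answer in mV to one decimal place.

E_old = (58.9/2)·log₁₀(1.02/0.000308) = 103.67 mV
E_new = (58.9/2)·log₁₀(1.44/0.000308) = 108.08 mV
ΔE = 108.08 − (103.67) = 4.41 mV

4.4 mV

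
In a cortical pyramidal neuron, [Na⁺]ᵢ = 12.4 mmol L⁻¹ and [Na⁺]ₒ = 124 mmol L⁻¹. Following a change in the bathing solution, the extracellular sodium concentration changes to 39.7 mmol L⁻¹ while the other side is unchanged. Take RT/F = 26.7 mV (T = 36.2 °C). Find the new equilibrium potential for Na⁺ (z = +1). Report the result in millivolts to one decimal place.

31.1 mV

After the shift: [Na⁺]_out = 39.7, [Na⁺]_in = 12.4 mmol L⁻¹.
E_new = (26.7/1)·ln(39.7/12.4) = 26.70 · (1.1637) = 31.07 mV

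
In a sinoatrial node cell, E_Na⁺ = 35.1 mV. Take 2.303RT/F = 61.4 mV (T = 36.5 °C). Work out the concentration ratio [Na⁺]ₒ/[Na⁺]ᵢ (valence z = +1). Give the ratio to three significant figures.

3.73

log₁₀([out]/[in]) = E·z/(61.4) = 35.1 × 1 / 61.4 = 0.5717
[out]/[in] = 10^(0.5717) = 3.73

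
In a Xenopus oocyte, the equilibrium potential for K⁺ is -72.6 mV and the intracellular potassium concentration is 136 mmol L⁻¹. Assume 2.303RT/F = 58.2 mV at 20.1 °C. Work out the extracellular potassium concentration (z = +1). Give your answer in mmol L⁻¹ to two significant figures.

7.7 mmol L⁻¹

Nernst: E = (58.2/1) · log₁₀([out]/[in]), so log₁₀([out]/[in]) = -72.6 × 1 / 58.2 = -1.2474.
[out]/[in] = 10^(-1.2474) = 0.05657.
[out] = 0.05657 × 136 = 7.693 mmol L⁻¹.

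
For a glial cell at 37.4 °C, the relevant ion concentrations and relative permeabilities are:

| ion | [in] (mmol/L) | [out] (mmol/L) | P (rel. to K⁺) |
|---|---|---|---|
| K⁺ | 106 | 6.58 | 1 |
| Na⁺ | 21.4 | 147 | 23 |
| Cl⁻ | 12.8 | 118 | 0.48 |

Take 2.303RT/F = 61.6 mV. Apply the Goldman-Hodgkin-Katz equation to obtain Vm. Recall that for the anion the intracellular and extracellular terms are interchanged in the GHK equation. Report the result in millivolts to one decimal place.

44.0 mV

Vm = 61.6 · log₁₀[(Σ P·[cation]ₒ + Σ P·[anion]ᵢ) / (Σ P·[cation]ᵢ + Σ P·[anion]ₒ)]
Numerator = 1×6.58 + 23×147 + 0.48×12.8 = 3394
Denominator = 1×106 + 23×21.4 + 0.48×118 = 654.8
Vm = 61.6 · log₁₀(5.1825) = 61.6 × (0.7145) = 44.02 mV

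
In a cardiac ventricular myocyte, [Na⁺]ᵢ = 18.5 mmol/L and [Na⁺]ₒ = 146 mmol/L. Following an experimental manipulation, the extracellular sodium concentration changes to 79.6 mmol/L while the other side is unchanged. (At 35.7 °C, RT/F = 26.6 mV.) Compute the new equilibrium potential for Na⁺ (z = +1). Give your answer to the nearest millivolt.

After the shift: [Na⁺]_out = 79.6, [Na⁺]_in = 18.5 mmol/L.
E_new = (26.6/1)·ln(79.6/18.5) = 26.60 · (1.4592) = 38.82 mV

39 mV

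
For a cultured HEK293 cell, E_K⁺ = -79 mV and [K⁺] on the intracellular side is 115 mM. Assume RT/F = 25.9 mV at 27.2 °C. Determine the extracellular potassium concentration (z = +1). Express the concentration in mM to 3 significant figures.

Nernst: E = (25.9/1) · ln([out]/[in]), so ln([out]/[in]) = -79.0 × 1 / 25.9 = -3.0502.
[out]/[in] = e^(-3.0502) = 0.04735.
[out] = 0.04735 × 115 = 5.445 mM.

5.45 mM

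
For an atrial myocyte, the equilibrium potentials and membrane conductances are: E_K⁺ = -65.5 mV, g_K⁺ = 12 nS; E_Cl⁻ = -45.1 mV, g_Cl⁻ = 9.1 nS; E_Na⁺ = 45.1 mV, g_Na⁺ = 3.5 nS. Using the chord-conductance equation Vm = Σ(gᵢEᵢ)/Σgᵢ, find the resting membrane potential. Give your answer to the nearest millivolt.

Σ gᵢEᵢ = 12·(-65.5) + 9.1·(-45.1) + 3.5·(45.1) = -1038.56
Σ gᵢ = 12 + 9.1 + 3.5 = 24.6
Vm = -1038.56 / 24.6 = -42.22 mV

-42 mV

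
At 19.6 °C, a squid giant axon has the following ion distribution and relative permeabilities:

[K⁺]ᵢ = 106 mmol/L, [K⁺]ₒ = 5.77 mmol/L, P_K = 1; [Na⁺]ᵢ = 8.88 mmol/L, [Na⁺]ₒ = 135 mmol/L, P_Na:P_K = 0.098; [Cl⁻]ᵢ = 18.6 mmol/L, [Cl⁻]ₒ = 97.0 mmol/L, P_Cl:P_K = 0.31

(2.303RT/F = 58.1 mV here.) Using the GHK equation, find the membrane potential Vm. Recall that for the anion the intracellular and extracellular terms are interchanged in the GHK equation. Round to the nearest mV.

-43 mV

Vm = 58.1 · log₁₀[(Σ P·[cation]ₒ + Σ P·[anion]ᵢ) / (Σ P·[cation]ᵢ + Σ P·[anion]ₒ)]
Numerator = 1×5.77 + 0.098×135 + 0.31×18.6 = 24.77
Denominator = 1×106 + 0.098×8.88 + 0.31×97.0 = 136.9
Vm = 58.1 · log₁₀(0.18085) = 58.1 × (-0.7427) = -43.15 mV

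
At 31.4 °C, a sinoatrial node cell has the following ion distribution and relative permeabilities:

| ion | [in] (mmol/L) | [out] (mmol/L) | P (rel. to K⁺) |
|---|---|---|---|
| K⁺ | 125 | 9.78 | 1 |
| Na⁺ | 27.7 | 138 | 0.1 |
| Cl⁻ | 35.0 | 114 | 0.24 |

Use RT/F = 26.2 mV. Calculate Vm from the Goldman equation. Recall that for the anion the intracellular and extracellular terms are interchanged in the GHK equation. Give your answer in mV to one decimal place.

-41.4 mV

Vm = 26.2 · ln[(Σ P·[cation]ₒ + Σ P·[anion]ᵢ) / (Σ P·[cation]ᵢ + Σ P·[anion]ₒ)]
Numerator = 1×9.78 + 0.1×138 + 0.24×35.0 = 31.98
Denominator = 1×125 + 0.1×27.7 + 0.24×114 = 155.1
Vm = 26.2 · ln(0.20615) = 26.2 × (-1.5792) = -41.37 mV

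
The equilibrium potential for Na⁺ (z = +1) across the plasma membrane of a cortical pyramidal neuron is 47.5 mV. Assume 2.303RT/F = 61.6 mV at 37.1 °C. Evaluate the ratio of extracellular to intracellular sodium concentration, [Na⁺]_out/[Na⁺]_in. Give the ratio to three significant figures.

5.90

log₁₀([out]/[in]) = E·z/(61.6) = 47.5 × 1 / 61.6 = 0.7711
[out]/[in] = 10^(0.7711) = 5.903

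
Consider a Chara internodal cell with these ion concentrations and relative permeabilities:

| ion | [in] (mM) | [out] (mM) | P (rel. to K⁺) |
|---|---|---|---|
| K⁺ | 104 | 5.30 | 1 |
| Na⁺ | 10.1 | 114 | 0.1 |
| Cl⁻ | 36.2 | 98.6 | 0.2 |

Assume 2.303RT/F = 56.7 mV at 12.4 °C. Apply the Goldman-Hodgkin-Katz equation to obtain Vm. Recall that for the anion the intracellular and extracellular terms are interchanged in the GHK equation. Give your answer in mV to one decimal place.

Vm = 56.7 · log₁₀[(Σ P·[cation]ₒ + Σ P·[anion]ᵢ) / (Σ P·[cation]ᵢ + Σ P·[anion]ₒ)]
Numerator = 1×5.30 + 0.1×114 + 0.2×36.2 = 23.94
Denominator = 1×104 + 0.1×10.1 + 0.2×98.6 = 124.7
Vm = 56.7 · log₁₀(0.19193) = 56.7 × (-0.7168) = -40.65 mV

-40.6 mV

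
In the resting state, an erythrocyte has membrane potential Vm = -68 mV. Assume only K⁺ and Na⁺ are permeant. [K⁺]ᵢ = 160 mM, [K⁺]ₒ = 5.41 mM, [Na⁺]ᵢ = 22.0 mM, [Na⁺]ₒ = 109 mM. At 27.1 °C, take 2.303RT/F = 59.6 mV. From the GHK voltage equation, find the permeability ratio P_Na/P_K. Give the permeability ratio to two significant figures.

0.057

Let α = P_Na/P_K. GHK: Vm = 59.6·log₁₀[(Kₒ + α·Naₒ)/(Kᵢ + α·Naᵢ)].
10^(Vm/59.6) = 10^(-68.0/59.6) = 0.072287
So 0.072287·(Kᵢ + α·Naᵢ) = Kₒ + α·Naₒ → α = (0.072287·160.0 − 5.41) / (109.0 − 0.072287·22.0)
α = (11.57 − 5.41) / (109.0 − 1.59) = 6.156/107.4 = 0.05731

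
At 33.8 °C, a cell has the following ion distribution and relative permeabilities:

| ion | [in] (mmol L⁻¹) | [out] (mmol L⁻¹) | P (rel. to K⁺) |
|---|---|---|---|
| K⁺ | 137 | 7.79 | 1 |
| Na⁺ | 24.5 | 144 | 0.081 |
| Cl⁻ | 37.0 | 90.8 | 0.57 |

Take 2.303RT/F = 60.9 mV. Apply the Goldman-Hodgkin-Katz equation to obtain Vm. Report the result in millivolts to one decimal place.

Vm = 60.9 · log₁₀[(Σ P·[cation]ₒ + Σ P·[anion]ᵢ) / (Σ P·[cation]ᵢ + Σ P·[anion]ₒ)]
Numerator = 1×7.79 + 0.081×144 + 0.57×37.0 = 40.54
Denominator = 1×137 + 0.081×24.5 + 0.57×90.8 = 190.7
Vm = 60.9 · log₁₀(0.21256) = 60.9 × (-0.6725) = -40.96 mV

-41.0 mV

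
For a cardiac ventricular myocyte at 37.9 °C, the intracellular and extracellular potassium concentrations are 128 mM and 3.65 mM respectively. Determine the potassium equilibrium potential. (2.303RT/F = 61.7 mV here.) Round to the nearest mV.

-95 mV

E = (61.7/z) · log₁₀([K⁺]_out/[K⁺]_in) with z = +1.
= (61.7/1) · log₁₀(3.65/128) = 61.70 · log₁₀(0.02852)
= 61.70 · (-1.5449) = -95.32 mV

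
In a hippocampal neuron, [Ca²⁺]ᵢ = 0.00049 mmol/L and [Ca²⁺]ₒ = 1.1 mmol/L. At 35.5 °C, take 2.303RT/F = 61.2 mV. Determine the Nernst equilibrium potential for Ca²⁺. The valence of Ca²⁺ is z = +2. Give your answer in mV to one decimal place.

102.5 mV

E = (61.2/z) · log₁₀([Ca²⁺]_out/[Ca²⁺]_in) with z = +2.
= (61.2/2) · log₁₀(1.1/0.00049) = 30.60 · log₁₀(2245)
= 30.60 · (3.3512) = 102.55 mV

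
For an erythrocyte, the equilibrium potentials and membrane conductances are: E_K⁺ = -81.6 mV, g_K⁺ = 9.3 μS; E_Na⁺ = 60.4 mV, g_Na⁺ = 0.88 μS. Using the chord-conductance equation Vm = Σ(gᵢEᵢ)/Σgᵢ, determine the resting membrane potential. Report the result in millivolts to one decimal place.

Σ gᵢEᵢ = 9.3·(-81.6) + 0.88·(60.4) = -705.73
Σ gᵢ = 9.3 + 0.88 = 10.18
Vm = -705.73 / 10.18 = -69.32 mV

-69.3 mV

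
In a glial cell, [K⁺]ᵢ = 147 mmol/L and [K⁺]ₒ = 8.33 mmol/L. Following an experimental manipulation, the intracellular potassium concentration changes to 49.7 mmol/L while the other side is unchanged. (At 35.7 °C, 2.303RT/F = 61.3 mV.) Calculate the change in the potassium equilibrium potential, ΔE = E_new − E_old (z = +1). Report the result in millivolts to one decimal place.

28.9 mV

E_old = (61.3/1)·log₁₀(8.33/147) = -76.42 mV
E_new = (61.3/1)·log₁₀(8.33/49.7) = -47.55 mV
ΔE = -47.55 − (-76.42) = 28.87 mV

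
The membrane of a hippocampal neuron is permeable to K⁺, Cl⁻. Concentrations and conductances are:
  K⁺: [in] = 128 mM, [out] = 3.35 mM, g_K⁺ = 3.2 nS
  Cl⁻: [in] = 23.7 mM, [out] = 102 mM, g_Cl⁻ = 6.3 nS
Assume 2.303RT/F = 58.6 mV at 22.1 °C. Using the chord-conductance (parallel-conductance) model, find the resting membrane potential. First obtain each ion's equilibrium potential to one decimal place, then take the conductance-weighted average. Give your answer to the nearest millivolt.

-56 mV

E_K⁺ = (58.6/1)·log₁₀(3.35/128) = -92.7 mV
E_Cl⁻ = (58.6/-1)·log₁₀(102/23.7) = -37.1 mV
Vm = (Σ gᵢEᵢ)/(Σ gᵢ) = (3.2·-92.7 + 6.3·-37.1) / (3.2 + 6.3)
= -530.37 / 9.5 = -55.83 mV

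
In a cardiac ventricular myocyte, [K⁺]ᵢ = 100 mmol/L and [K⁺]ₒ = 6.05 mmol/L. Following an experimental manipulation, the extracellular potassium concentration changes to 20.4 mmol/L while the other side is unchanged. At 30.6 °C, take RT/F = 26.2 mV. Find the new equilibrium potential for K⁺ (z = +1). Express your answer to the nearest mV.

-42 mV

After the shift: [K⁺]_out = 20.4, [K⁺]_in = 100 mmol/L.
E_new = (26.2/1)·ln(20.4/100) = 26.20 · (-1.5896) = -41.65 mV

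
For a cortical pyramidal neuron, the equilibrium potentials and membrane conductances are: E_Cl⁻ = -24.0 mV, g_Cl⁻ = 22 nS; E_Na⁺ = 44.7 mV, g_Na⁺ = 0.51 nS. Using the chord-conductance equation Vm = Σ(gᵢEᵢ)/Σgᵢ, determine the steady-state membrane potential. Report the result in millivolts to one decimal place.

-22.4 mV

Σ gᵢEᵢ = 22·(-24.0) + 0.51·(44.7) = -505.20
Σ gᵢ = 22 + 0.51 = 22.51
Vm = -505.20 / 22.51 = -22.44 mV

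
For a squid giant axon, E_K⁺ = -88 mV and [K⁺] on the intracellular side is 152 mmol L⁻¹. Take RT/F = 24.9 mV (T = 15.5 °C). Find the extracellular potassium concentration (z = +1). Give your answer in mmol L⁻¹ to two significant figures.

4.4 mmol L⁻¹

Nernst: E = (24.9/1) · ln([out]/[in]), so ln([out]/[in]) = -88.0 × 1 / 24.9 = -3.5341.
[out]/[in] = e^(-3.5341) = 0.02918.
[out] = 0.02918 × 152 = 4.436 mmol L⁻¹.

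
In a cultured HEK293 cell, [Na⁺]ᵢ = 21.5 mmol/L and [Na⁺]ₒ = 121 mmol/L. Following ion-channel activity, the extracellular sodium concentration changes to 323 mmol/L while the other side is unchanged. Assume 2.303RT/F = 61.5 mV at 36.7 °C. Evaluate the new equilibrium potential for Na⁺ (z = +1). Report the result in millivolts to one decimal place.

After the shift: [Na⁺]_out = 323, [Na⁺]_in = 21.5 mmol/L.
E_new = (61.5/1)·log₁₀(323/21.5) = 61.50 · (1.1768) = 72.37 mV

72.4 mV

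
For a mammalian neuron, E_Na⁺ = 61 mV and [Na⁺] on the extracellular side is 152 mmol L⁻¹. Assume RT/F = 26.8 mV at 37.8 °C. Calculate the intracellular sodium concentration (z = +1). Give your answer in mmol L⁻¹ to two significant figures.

16 mmol L⁻¹

Nernst: E = (26.8/1) · ln([out]/[in]), so ln([out]/[in]) = 61.0 × 1 / 26.8 = 2.2761.
[out]/[in] = e^(2.2761) = 9.739.
[in] = 152 / 9.739 = 15.61 mmol L⁻¹.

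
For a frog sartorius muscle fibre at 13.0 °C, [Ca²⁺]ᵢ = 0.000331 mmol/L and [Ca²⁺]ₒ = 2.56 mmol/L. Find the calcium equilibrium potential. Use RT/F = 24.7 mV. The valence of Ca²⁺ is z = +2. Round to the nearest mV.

111 mV

E = (24.7/z) · ln([Ca²⁺]_out/[Ca²⁺]_in) with z = +2.
= (24.7/2) · ln(2.56/0.000331) = 12.35 · ln(7734)
= 12.35 · (8.9534) = 110.57 mV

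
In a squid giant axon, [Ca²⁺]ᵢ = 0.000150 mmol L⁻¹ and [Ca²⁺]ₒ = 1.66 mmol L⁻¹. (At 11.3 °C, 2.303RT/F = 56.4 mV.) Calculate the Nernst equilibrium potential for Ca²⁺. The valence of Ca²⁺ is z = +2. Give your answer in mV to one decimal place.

E = (56.4/z) · log₁₀([Ca²⁺]_out/[Ca²⁺]_in) with z = +2.
= (56.4/2) · log₁₀(1.66/0.000150) = 28.20 · log₁₀(1.107e+04)
= 28.20 · (4.0440) = 114.04 mV

114.0 mV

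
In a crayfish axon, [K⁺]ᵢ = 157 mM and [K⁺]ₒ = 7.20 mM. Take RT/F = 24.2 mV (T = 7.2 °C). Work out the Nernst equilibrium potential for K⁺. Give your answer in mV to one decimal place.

E = (24.2/z) · ln([K⁺]_out/[K⁺]_in) with z = +1.
= (24.2/1) · ln(7.20/157) = 24.20 · ln(0.04586)
= 24.20 · (-3.0822) = -74.59 mV

-74.6 mV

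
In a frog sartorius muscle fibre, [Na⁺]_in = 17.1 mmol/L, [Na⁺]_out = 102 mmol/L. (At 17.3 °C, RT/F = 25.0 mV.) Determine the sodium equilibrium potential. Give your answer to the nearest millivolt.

45 mV

E = (25.0/z) · ln([Na⁺]_out/[Na⁺]_in) with z = +1.
= (25.0/1) · ln(102/17.1) = 25.00 · ln(5.965)
= 25.00 · (1.7859) = 44.65 mV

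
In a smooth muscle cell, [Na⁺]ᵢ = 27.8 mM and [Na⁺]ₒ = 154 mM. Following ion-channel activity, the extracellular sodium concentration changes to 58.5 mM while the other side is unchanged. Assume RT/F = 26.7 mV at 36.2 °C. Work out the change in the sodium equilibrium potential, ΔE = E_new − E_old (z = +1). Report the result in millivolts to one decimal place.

-25.8 mV

E_old = (26.7/1)·ln(154/27.8) = 45.71 mV
E_new = (26.7/1)·ln(58.5/27.8) = 19.86 mV
ΔE = 19.86 − (45.71) = -25.84 mV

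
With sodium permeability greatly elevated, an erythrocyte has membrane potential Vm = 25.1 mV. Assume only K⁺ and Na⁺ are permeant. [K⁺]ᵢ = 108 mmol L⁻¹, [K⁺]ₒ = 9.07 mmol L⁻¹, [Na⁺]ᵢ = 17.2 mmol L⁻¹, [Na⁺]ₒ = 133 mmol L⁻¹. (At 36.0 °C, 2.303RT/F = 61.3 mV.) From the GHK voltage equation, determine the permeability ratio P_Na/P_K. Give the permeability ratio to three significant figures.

Let α = P_Na/P_K. GHK: Vm = 61.3·log₁₀[(Kₒ + α·Naₒ)/(Kᵢ + α·Naᵢ)].
10^(Vm/61.3) = 10^(25.1/61.3) = 2.5672
So 2.5672·(Kᵢ + α·Naᵢ) = Kₒ + α·Naₒ → α = (2.5672·108.0 − 9.07) / (133.0 − 2.5672·17.2)
α = (277.3 − 9.07) / (133.0 − 44.16) = 268.2/88.84 = 3.019

3.02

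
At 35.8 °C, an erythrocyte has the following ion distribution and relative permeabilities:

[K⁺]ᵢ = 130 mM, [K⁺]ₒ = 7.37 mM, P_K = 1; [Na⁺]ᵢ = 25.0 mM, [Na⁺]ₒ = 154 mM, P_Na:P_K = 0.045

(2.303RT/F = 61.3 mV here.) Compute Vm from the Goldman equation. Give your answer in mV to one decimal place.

-59.0 mV

Vm = 61.3 · log₁₀[(Σ P·[cation]ₒ + Σ P·[anion]ᵢ) / (Σ P·[cation]ᵢ + Σ P·[anion]ₒ)]
Numerator = 1×7.37 + 0.045×154 = 14.3
Denominator = 1×130 + 0.045×25.0 = 131.1
Vm = 61.3 · log₁₀(0.10906) = 61.3 × (-0.9623) = -58.99 mV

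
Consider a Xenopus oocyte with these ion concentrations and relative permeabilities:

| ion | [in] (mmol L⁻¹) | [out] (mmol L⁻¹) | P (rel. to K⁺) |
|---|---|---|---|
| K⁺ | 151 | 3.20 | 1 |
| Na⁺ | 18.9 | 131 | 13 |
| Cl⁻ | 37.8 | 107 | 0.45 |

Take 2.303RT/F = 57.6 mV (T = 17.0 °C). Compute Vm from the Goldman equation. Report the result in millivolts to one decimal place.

33.9 mV

Vm = 57.6 · log₁₀[(Σ P·[cation]ₒ + Σ P·[anion]ᵢ) / (Σ P·[cation]ᵢ + Σ P·[anion]ₒ)]
Numerator = 1×3.20 + 13×131 + 0.45×37.8 = 1723
Denominator = 1×151 + 13×18.9 + 0.45×107 = 444.8
Vm = 57.6 · log₁₀(3.8737) = 57.6 × (0.5881) = 33.88 mV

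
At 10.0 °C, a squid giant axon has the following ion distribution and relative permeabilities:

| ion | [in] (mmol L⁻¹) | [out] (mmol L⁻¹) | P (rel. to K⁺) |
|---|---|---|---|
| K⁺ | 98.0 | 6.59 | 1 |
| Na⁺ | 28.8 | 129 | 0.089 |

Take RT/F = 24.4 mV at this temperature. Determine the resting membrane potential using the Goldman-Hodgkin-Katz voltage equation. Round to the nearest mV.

Vm = 24.4 · ln[(Σ P·[cation]ₒ + Σ P·[anion]ᵢ) / (Σ P·[cation]ᵢ + Σ P·[anion]ₒ)]
Numerator = 1×6.59 + 0.089×129 = 18.07
Denominator = 1×98.0 + 0.089×28.8 = 100.6
Vm = 24.4 · ln(0.1797) = 24.4 × (-1.7165) = -41.88 mV

-42 mV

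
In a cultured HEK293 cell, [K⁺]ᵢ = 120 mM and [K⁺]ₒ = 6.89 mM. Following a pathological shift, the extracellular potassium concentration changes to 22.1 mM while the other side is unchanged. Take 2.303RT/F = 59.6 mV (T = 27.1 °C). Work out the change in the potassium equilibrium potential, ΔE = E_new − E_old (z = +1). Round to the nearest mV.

30 mV

E_old = (59.6/1)·log₁₀(6.89/120) = -73.96 mV
E_new = (59.6/1)·log₁₀(22.1/120) = -43.79 mV
ΔE = -43.79 − (-73.96) = 30.17 mV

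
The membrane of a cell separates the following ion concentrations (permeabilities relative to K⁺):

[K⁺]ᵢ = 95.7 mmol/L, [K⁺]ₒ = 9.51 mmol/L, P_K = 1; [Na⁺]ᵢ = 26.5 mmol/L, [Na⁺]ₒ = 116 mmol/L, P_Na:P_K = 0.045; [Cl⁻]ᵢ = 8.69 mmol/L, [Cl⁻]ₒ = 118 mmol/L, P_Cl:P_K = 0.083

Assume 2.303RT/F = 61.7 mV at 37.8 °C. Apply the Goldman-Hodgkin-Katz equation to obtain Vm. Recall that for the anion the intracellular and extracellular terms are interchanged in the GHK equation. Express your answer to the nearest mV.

-52 mV

Vm = 61.7 · log₁₀[(Σ P·[cation]ₒ + Σ P·[anion]ᵢ) / (Σ P·[cation]ᵢ + Σ P·[anion]ₒ)]
Numerator = 1×9.51 + 0.045×116 + 0.083×8.69 = 15.45
Denominator = 1×95.7 + 0.045×26.5 + 0.083×118 = 106.7
Vm = 61.7 · log₁₀(0.14483) = 61.7 × (-0.8391) = -51.78 mV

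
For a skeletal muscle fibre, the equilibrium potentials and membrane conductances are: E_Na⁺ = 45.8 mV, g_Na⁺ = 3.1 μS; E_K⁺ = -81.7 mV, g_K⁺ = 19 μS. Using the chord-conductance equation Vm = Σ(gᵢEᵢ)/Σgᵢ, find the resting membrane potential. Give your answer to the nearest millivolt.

-64 mV

Σ gᵢEᵢ = 3.1·(45.8) + 19·(-81.7) = -1410.32
Σ gᵢ = 3.1 + 19 = 22.1
Vm = -1410.32 / 22.1 = -63.82 mV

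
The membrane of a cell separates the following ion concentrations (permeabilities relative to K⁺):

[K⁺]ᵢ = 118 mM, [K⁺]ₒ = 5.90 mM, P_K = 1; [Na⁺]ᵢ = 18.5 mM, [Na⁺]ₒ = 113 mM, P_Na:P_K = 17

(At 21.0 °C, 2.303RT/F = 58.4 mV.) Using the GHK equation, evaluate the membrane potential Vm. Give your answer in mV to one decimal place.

Vm = 58.4 · log₁₀[(Σ P·[cation]ₒ + Σ P·[anion]ᵢ) / (Σ P·[cation]ᵢ + Σ P·[anion]ₒ)]
Numerator = 1×5.90 + 17×113 = 1927
Denominator = 1×118 + 17×18.5 = 432.5
Vm = 58.4 · log₁₀(4.4553) = 58.4 × (0.6489) = 37.89 mV

37.9 mV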